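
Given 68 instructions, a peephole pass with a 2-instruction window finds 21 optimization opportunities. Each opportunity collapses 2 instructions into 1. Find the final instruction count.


Each match removes 1 instructions.
Total removed = 21 * 1 = 21
Remaining = 68 - 21 = 47

47


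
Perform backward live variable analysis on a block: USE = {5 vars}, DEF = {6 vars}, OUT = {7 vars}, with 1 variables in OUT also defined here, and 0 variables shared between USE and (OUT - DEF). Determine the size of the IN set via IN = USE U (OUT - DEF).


OUT - DEF: 7 - 1 = 6
|IN| = |USE| + |OUT - DEF| - |USE ∩ (OUT - DEF)| = 5 + 6 - 0 = 11

11


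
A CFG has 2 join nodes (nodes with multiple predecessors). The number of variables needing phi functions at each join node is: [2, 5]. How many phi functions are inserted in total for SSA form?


Total phi functions = sum of phi functions at each join node
= 2 + 5 = 7

7


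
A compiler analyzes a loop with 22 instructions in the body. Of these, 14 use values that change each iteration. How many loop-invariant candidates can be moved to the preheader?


Invariant candidates = total - loop-dependent
= 22 - 14 = 8

8


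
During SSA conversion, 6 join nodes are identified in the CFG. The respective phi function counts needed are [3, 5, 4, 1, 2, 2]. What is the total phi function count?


Total phi functions = sum of phi functions at each join node
= 3 + 5 + 4 + 1 + 2 + 2 = 17

17


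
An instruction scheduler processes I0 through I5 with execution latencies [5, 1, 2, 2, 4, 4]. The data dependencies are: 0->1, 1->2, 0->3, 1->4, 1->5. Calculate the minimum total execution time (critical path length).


Compute longest path through dependency graph: dist(Ik) = max over predecessors of dist + latency(Ik).
dist(I0) = latency 5 = 5
dist(I1) = dist(I0) + 1 = 5 + 1 = 6
dist(I2) = dist(I1) + 2 = 6 + 2 = 8
dist(I3) = dist(I0) + 2 = 5 + 2 = 7
dist(I4) = dist(I1) + 4 = 6 + 4 = 10
dist(I5) = dist(I1) + 4 = 6 + 4 = 10
Critical path = max dist = 10

10


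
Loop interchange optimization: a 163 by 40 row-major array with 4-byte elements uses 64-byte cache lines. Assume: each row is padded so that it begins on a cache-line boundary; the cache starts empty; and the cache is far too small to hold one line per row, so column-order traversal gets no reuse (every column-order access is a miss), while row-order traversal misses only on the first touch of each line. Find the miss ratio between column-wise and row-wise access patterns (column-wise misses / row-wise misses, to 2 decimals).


Each row occupies 40 * 4 = 160 bytes and starts on a line boundary, so it spans ceil(160 / 64) = 3 cache lines.
Row-major traversal misses (one per line touched): 163 * ceil(40 * 4 / 64) = 489
Column-major traversal misses (no reuse, every access misses): 163 * 40 = 6520
Ratio = 6520 / 489 = 13.33

13.33


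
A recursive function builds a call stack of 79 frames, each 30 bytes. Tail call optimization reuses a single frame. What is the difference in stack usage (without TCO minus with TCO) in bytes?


Without TCO: 79 * 30 = 2370 bytes
With TCO: reuse 1 frame = 30 bytes
Savings = 2370 - 30 = 2340

2340


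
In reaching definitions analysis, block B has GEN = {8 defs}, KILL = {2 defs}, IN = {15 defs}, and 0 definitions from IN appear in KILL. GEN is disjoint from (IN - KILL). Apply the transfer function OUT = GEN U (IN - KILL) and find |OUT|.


IN - KILL: 15 - 0 = 15 surviving definitions
OUT = GEN + surviving = 8 + 15 = 23

23


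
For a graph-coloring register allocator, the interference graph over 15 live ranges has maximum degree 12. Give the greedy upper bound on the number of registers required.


Greedy coloring never needs more than (max_degree + 1) colors: when coloring a vertex, at most max_degree neighbors are already colored.
Upper bound = 12 + 1 = 13

13


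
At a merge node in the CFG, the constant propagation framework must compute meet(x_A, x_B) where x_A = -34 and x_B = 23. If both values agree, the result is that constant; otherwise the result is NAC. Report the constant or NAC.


Meet operation: if both paths give the same constant, result is that constant; if they differ, result is NAC (not-a-constant).
Path A: -34, Path B: 23 -> differ
Result: not-a-constant -> NAC

NAC


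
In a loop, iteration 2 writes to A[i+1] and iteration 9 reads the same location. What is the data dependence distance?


Distance = read iteration - write iteration
= 9 - 2 = 7

7


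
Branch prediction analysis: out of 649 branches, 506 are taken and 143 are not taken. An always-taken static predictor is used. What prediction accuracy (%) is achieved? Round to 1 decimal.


Predictor: always-taken
Correct predictions = 506
Accuracy = 506 / 649 * 100 = 78.0%

78.0


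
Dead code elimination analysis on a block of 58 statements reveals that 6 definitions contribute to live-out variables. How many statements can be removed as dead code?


Dead code = total statements - live definitions
= 58 - 6 = 52

52


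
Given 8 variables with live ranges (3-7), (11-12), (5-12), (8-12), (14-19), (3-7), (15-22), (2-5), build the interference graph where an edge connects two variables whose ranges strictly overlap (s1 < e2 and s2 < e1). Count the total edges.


Check all pairs for overlapping intervals.
Two intervals (s1,e1) and (s2,e2) overlap if s1 < e2 and s2 < e1.
v0 (3-7) vs v1..v7: overlaps v2, v5, v7 -> 3
v1 (11-12) vs v2..v7: overlaps v2, v3 -> 2
v2 (5-12) vs v3..v7: overlaps v3, v5 -> 2
v3 (8-12) vs v4..v7: overlaps none -> 0
v4 (14-19) vs v5..v7: overlaps v6 -> 1
v5 (3-7) vs v6..v7: overlaps v7 -> 1
v6 (15-22) vs v7: overlaps none -> 0
Total overlapping pairs = 3 + 2 + 2 + 0 + 1 + 1 + 0 = 9

9


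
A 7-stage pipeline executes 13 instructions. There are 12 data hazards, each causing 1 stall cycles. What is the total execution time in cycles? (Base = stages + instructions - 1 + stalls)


Base cycles = 7 + 13 - 1 = 19
Total stalls = 12 * 1 = 12
Total = 19 + 12 = 31

31


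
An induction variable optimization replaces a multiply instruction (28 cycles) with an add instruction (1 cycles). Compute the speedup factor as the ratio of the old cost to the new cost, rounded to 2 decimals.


Ratio = mult_cost / add_cost = 28 / 1 = 28.0

28.0


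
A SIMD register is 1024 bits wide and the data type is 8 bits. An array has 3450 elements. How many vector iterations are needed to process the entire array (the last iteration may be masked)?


Width = 1024 / 8 = 128 elements per vector op
Iterations = ceil(3450 / 128) = 27

27


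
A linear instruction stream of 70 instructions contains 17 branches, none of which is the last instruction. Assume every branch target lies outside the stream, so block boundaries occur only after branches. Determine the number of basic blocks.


With no in-sequence branch targets, the leaders are the first instruction plus the instruction after each branch.
Number of basic blocks = branches + 1
= 17 + 1 = 18

18


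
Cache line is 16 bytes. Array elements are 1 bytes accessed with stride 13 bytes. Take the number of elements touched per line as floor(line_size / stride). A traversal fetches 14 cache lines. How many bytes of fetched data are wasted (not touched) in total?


Elements per line = floor(16 / 13) = 1
Bytes used per line = 1 * 1 = 1
Wasted per line = 16 - 1 = 15
Total wasted = 15 * 14 = 210

210


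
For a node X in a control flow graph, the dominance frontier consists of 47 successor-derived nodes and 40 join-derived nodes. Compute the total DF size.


DF(X) = direct successor contributions + join point contributions
= 47 + 40 = 87

87


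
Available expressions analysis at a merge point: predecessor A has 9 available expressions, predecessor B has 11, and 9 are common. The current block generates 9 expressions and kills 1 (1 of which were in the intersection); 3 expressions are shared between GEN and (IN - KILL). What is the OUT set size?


IN = intersection of predecessors = 9
IN - KILL = 9 - 1 = 8
|OUT| = |GEN| + |IN - KILL| - |GEN ∩ (IN - KILL)| = 9 + 8 - 3 = 14

14


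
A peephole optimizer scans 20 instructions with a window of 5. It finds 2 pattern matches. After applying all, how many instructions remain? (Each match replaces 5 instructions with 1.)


Each match removes 4 instructions.
Total removed = 2 * 4 = 8
Remaining = 20 - 8 = 12

12


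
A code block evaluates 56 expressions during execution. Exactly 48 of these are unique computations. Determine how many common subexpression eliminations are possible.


CSE count = total expressions - unique expressions
= 56 - 48 = 8

8


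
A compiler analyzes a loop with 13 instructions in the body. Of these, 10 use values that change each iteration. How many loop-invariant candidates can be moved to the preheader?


Invariant candidates = total - loop-dependent
= 13 - 10 = 3

3


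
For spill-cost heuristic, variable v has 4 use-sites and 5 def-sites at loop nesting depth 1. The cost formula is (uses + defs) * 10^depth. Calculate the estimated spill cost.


uses + defs = 4 + 5 = 9
10^1 = 10
Spill cost = 9 * 10 = 90

90


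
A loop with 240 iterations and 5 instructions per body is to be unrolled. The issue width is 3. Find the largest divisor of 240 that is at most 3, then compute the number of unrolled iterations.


Largest divisor of 240 <= 3 is 3
New iterations = 240 / 3 = 80

80


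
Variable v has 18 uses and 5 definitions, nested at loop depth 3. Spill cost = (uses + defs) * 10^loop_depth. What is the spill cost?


uses + defs = 18 + 5 = 23
10^3 = 1000
Spill cost = 23 * 1000 = 23000

23000


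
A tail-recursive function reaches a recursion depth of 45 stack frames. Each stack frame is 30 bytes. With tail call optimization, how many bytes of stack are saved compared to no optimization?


Without TCO: 45 * 30 = 1350 bytes
With TCO: reuse 1 frame = 30 bytes
Savings = 1350 - 30 = 1320

1320


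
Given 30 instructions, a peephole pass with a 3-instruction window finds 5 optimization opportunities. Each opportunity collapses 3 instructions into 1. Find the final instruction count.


Each match removes 2 instructions.
Total removed = 5 * 2 = 10
Remaining = 30 - 10 = 20

20


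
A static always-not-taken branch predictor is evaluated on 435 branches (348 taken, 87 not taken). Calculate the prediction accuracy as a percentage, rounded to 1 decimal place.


Predictor: always-not-taken
Correct predictions = 87
Accuracy = 87 / 435 * 100 = 20.0%

20.0


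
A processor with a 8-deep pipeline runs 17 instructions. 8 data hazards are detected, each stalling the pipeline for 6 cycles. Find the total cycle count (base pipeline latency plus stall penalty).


Base cycles = 8 + 17 - 1 = 24
Total stalls = 8 * 6 = 48
Total = 24 + 48 = 72

72


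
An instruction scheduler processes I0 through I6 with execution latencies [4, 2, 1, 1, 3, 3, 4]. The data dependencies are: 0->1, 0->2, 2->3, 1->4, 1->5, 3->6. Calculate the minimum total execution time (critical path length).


Compute longest path through dependency graph: dist(Ik) = max over predecessors of dist + latency(Ik).
dist(I0) = latency 4 = 4
dist(I1) = dist(I0) + 2 = 4 + 2 = 6
dist(I2) = dist(I0) + 1 = 4 + 1 = 5
dist(I3) = dist(I2) + 1 = 5 + 1 = 6
dist(I4) = dist(I1) + 3 = 6 + 3 = 9
dist(I5) = dist(I1) + 3 = 6 + 3 = 9
dist(I6) = dist(I3) + 4 = 6 + 4 = 10
Critical path = max dist = 10

10


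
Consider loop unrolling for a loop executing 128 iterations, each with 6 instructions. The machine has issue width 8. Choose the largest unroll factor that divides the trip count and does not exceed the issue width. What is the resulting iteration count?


Largest divisor of 128 <= 8 is 8
New iterations = 128 / 8 = 16

16


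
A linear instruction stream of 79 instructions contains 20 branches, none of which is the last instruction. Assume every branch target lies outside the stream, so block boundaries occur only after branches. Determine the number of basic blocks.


With no in-sequence branch targets, the leaders are the first instruction plus the instruction after each branch.
Number of basic blocks = branches + 1
= 20 + 1 = 21

21


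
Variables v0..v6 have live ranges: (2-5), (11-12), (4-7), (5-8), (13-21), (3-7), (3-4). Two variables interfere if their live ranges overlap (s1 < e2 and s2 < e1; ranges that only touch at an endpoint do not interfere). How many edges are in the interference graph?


Check all pairs for overlapping intervals.
Two intervals (s1,e1) and (s2,e2) overlap if s1 < e2 and s2 < e1.
v0 (2-5) vs v1..v6: overlaps v2, v5, v6 -> 3
v1 (11-12) vs v2..v6: overlaps none -> 0
v2 (4-7) vs v3..v6: overlaps v3, v5 -> 2
v3 (5-8) vs v4..v6: overlaps v5 -> 1
v4 (13-21) vs v5..v6: overlaps none -> 0
v5 (3-7) vs v6: overlaps v6 -> 1
Total overlapping pairs = 3 + 0 + 2 + 1 + 0 + 1 = 7

7


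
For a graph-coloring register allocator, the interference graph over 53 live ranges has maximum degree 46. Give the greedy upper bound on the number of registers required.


Greedy coloring never needs more than (max_degree + 1) colors: when coloring a vertex, at most max_degree neighbors are already colored.
Upper bound = 46 + 1 = 47

47


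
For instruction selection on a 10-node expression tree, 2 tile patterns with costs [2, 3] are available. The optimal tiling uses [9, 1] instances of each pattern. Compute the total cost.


Total cost = sum(count_i * cost_i)
= 9*2 + 1*3
= 21

21


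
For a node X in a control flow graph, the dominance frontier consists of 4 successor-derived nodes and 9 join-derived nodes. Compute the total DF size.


DF(X) = direct successor contributions + join point contributions
= 4 + 9 = 13

13


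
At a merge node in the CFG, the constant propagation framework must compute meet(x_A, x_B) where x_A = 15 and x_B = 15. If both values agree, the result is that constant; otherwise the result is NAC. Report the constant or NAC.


Meet operation: if both paths give the same constant, result is that constant; if they differ, result is NAC (not-a-constant).
Path A: 15, Path B: 15 -> equal
Result: constant -> 15

15


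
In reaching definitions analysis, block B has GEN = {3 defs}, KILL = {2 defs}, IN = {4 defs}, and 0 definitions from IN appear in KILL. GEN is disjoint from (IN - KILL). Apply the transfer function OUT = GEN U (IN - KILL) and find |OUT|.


IN - KILL: 4 - 0 = 4 surviving definitions
OUT = GEN + surviving = 3 + 4 = 7

7


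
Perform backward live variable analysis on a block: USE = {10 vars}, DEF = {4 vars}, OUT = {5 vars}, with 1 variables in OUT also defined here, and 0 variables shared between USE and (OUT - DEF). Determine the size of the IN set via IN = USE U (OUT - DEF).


OUT - DEF: 5 - 1 = 4
|IN| = |USE| + |OUT - DEF| - |USE ∩ (OUT - DEF)| = 10 + 4 - 0 = 14

14


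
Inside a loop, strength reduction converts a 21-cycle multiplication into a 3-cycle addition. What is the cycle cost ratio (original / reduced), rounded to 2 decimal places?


Ratio = mult_cost / add_cost = 21 / 3 = 7.0

7.0


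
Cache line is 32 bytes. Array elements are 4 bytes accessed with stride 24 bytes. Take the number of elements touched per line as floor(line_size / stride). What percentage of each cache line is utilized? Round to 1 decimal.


Elements per cache line = floor(32 / 24) = 1
Bytes used = 1 * 4 = 4
Utilization = 4 / 32 * 100 = 12.5%

12.5


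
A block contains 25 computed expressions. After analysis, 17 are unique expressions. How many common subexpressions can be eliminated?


CSE count = total expressions - unique expressions
= 25 - 17 = 8

8


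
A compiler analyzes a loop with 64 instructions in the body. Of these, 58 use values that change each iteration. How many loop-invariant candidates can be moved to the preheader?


Invariant candidates = total - loop-dependent
= 64 - 58 = 6

6


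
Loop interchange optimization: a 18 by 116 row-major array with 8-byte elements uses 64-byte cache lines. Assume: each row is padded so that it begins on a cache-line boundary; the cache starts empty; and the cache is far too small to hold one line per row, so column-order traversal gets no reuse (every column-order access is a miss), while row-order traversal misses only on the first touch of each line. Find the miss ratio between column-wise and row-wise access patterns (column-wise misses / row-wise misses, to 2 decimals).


Each row occupies 116 * 8 = 928 bytes and starts on a line boundary, so it spans ceil(928 / 64) = 15 cache lines.
Row-major traversal misses (one per line touched): 18 * ceil(116 * 8 / 64) = 270
Column-major traversal misses (no reuse, every access misses): 18 * 116 = 2088
Ratio = 2088 / 270 = 7.73

7.73


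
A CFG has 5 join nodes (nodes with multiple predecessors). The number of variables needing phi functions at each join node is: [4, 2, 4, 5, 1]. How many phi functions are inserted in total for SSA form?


Total phi functions = sum of phi functions at each join node
= 4 + 2 + 4 + 5 + 1 = 16

16


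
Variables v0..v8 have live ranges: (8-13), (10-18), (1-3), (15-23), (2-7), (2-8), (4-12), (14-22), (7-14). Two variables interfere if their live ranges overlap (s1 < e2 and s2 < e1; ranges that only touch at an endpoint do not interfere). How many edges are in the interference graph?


Check all pairs for overlapping intervals.
Two intervals (s1,e1) and (s2,e2) overlap if s1 < e2 and s2 < e1.
v0 (8-13) vs v1..v8: overlaps v1, v6, v8 -> 3
v1 (10-18) vs v2..v8: overlaps v3, v6, v7, v8 -> 4
v2 (1-3) vs v3..v8: overlaps v4, v5 -> 2
v3 (15-23) vs v4..v8: overlaps v7 -> 1
v4 (2-7) vs v5..v8: overlaps v5, v6 -> 2
v5 (2-8) vs v6..v8: overlaps v6, v8 -> 2
v6 (4-12) vs v7..v8: overlaps v8 -> 1
v7 (14-22) vs v8: overlaps none -> 0
Total overlapping pairs = 3 + 4 + 2 + 1 + 2 + 2 + 1 + 0 = 15

15


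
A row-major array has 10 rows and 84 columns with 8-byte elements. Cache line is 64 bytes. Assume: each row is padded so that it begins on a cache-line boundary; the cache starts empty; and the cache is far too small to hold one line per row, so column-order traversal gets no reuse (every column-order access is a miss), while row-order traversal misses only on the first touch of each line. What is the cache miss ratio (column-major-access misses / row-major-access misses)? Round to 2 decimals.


Each row occupies 84 * 8 = 672 bytes and starts on a line boundary, so it spans ceil(672 / 64) = 11 cache lines.
Row-major traversal misses (one per line touched): 10 * ceil(84 * 8 / 64) = 110
Column-major traversal misses (no reuse, every access misses): 10 * 84 = 840
Ratio = 840 / 110 = 7.64

7.64


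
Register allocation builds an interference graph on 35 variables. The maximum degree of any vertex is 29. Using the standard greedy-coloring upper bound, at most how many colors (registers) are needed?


Greedy coloring never needs more than (max_degree + 1) colors: when coloring a vertex, at most max_degree neighbors are already colored.
Upper bound = 29 + 1 = 30

30


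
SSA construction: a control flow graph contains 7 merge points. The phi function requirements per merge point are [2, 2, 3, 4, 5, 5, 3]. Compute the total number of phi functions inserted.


Total phi functions = sum of phi functions at each join node
= 2 + 2 + 3 + 4 + 5 + 5 + 3 = 24

24


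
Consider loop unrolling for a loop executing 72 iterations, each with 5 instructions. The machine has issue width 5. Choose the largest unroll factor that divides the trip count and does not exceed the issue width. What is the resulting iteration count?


Largest divisor of 72 <= 5 is 4
New iterations = 72 / 4 = 18

18


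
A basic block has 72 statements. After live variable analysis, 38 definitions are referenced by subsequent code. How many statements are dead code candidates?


Dead code = total statements - live definitions
= 72 - 38 = 34

34


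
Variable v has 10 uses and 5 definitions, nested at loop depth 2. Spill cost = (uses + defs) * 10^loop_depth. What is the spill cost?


uses + defs = 10 + 5 = 15
10^2 = 100
Spill cost = 15 * 100 = 1500

1500


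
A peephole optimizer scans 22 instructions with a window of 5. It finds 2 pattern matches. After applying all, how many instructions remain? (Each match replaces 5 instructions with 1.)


Each match removes 4 instructions.
Total removed = 2 * 4 = 8
Remaining = 22 - 8 = 14

14


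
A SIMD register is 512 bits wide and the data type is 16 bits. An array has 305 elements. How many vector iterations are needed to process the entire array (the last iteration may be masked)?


Width = 512 / 16 = 32 elements per vector op
Iterations = ceil(305 / 32) = 10

10


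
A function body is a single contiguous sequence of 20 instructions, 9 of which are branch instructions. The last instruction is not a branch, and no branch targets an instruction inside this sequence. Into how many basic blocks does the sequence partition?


With no in-sequence branch targets, the leaders are the first instruction plus the instruction after each branch.
Number of basic blocks = branches + 1
= 9 + 1 = 10

10


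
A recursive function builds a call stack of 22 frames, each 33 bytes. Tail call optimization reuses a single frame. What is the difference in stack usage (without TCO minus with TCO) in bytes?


Without TCO: 22 * 33 = 726 bytes
With TCO: reuse 1 frame = 33 bytes
Savings = 726 - 33 = 693

693


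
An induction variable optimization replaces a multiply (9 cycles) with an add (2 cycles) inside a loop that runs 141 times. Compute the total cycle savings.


Per-iteration saving = 9 - 2 = 7
Total saved = 141 * 7 = 987

987


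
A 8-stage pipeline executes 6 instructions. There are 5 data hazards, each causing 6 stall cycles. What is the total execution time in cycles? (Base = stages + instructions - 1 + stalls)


Base cycles = 8 + 6 - 1 = 13
Total stalls = 5 * 6 = 30
Total = 13 + 30 = 43

43


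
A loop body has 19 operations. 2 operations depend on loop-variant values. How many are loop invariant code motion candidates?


Invariant candidates = total - loop-dependent
= 19 - 2 = 17

17


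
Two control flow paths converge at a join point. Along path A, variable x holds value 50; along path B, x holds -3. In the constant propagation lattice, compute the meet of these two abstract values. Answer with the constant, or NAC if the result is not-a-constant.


Meet operation: if both paths give the same constant, result is that constant; if they differ, result is NAC (not-a-constant).
Path A: 50, Path B: -3 -> differ
Result: not-a-constant -> NAC

NAC


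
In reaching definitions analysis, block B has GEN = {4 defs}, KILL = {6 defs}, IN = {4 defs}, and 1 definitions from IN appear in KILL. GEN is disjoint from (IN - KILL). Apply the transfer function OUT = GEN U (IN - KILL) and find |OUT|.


IN - KILL: 4 - 1 = 3 surviving definitions
OUT = GEN + surviving = 4 + 3 = 7

7


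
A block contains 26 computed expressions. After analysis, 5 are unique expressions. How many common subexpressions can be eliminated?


CSE count = total expressions - unique expressions
= 26 - 5 = 21

21


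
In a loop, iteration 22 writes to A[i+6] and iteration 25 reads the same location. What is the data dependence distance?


Distance = read iteration - write iteration
= 25 - 22 = 3

3


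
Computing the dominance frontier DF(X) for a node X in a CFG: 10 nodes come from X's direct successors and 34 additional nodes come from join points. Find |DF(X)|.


DF(X) = direct successor contributions + join point contributions
= 10 + 34 = 44

44


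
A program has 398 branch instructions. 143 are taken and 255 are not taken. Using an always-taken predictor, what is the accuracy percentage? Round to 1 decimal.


Predictor: always-taken
Correct predictions = 143
Accuracy = 143 / 398 * 100 = 35.9%

35.9


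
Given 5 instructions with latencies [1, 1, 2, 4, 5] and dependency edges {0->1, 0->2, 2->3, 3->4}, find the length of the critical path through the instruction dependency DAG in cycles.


Compute longest path through dependency graph: dist(Ik) = max over predecessors of dist + latency(Ik).
dist(I0) = latency 1 = 1
dist(I1) = dist(I0) + 1 = 1 + 1 = 2
dist(I2) = dist(I0) + 2 = 1 + 2 = 3
dist(I3) = dist(I2) + 4 = 3 + 4 = 7
dist(I4) = dist(I3) + 5 = 7 + 5 = 12
Critical path = max dist = 12

12


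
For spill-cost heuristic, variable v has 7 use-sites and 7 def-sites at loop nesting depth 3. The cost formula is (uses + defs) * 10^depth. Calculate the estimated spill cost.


uses + defs = 7 + 7 = 14
10^3 = 1000
Spill cost = 14 * 1000 = 14000

14000


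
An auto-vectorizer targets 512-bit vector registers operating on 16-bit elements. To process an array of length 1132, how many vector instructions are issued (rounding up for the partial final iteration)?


Width = 512 / 16 = 32 elements per vector op
Iterations = ceil(1132 / 32) = 36

36


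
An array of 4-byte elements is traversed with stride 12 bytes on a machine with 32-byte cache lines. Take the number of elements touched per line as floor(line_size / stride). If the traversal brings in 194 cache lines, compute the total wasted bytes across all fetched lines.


Elements per line = floor(32 / 12) = 2
Bytes used per line = 2 * 4 = 8
Wasted per line = 32 - 8 = 24
Total wasted = 24 * 194 = 4656

4656


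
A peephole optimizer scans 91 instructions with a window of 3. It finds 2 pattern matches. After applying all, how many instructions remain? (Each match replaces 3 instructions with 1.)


Each match removes 2 instructions.
Total removed = 2 * 2 = 4
Remaining = 91 - 4 = 87

87


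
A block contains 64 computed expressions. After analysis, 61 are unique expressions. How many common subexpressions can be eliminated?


CSE count = total expressions - unique expressions
= 64 - 61 = 3

3


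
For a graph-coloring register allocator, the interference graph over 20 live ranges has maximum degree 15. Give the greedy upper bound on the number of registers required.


Greedy coloring never needs more than (max_degree + 1) colors: when coloring a vertex, at most max_degree neighbors are already colored.
Upper bound = 15 + 1 = 16

16


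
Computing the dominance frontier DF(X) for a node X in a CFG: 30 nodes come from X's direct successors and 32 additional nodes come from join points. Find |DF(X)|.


DF(X) = direct successor contributions + join point contributions
= 30 + 32 = 62

62


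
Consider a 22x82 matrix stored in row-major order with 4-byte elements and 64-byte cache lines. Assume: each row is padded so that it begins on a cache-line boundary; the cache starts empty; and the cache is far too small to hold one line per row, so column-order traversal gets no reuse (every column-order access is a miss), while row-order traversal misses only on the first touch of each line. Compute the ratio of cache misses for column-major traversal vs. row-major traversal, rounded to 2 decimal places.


Each row occupies 82 * 4 = 328 bytes and starts on a line boundary, so it spans ceil(328 / 64) = 6 cache lines.
Row-major traversal misses (one per line touched): 22 * ceil(82 * 4 / 64) = 132
Column-major traversal misses (no reuse, every access misses): 22 * 82 = 1804
Ratio = 1804 / 132 = 13.67

13.67


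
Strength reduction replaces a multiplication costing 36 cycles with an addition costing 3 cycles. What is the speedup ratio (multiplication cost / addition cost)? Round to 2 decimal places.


Ratio = mult_cost / add_cost = 36 / 3 = 12.0

12.0


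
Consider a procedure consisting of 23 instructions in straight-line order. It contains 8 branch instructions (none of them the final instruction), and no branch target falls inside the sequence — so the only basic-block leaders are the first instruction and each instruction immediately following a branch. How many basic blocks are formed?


With no in-sequence branch targets, the leaders are the first instruction plus the instruction after each branch.
Number of basic blocks = branches + 1
= 8 + 1 = 9

9


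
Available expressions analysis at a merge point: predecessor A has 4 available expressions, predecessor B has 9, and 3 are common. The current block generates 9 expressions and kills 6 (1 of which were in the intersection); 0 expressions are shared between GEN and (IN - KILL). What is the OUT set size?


IN = intersection of predecessors = 3
IN - KILL = 3 - 1 = 2
|OUT| = |GEN| + |IN - KILL| - |GEN ∩ (IN - KILL)| = 9 + 2 - 0 = 11

11


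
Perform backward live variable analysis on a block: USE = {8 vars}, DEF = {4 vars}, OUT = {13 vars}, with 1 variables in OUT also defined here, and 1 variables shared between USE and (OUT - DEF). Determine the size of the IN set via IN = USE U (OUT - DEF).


OUT - DEF: 13 - 1 = 12
|IN| = |USE| + |OUT - DEF| - |USE ∩ (OUT - DEF)| = 8 + 12 - 1 = 19

19


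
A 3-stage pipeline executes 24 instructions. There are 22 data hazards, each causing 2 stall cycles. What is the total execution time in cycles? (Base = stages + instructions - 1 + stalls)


Base cycles = 3 + 24 - 1 = 26
Total stalls = 22 * 2 = 44
Total = 26 + 44 = 70

70


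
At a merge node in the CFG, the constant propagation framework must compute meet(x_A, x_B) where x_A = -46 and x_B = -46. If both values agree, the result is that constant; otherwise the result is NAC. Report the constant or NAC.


Meet operation: if both paths give the same constant, result is that constant; if they differ, result is NAC (not-a-constant).
Path A: -46, Path B: -46 -> equal
Result: constant -> -46

-46


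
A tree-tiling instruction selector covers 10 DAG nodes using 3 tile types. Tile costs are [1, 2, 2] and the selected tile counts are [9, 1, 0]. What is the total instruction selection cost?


Total cost = sum(count_i * cost_i)
= 9*1 + 1*2 + 0*2
= 11

11


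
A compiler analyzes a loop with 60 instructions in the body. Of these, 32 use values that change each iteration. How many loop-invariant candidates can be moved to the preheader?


Invariant candidates = total - loop-dependent
= 60 - 32 = 28

28


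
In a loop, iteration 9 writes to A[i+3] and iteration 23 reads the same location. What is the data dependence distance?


Distance = read iteration - write iteration
= 23 - 9 = 14

14


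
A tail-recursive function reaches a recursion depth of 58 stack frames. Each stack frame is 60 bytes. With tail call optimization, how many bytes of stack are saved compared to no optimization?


Without TCO: 58 * 60 = 3480 bytes
With TCO: reuse 1 frame = 60 bytes
Savings = 3480 - 60 = 3420

3420


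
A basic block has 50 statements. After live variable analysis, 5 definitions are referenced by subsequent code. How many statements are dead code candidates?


Dead code = total statements - live definitions
= 50 - 5 = 45

45


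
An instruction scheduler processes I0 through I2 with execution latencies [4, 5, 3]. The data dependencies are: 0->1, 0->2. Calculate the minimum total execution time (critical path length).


Compute longest path through dependency graph: dist(Ik) = max over predecessors of dist + latency(Ik).
dist(I0) = latency 4 = 4
dist(I1) = dist(I0) + 5 = 4 + 5 = 9
dist(I2) = dist(I0) + 3 = 4 + 3 = 7
Critical path = max dist = 9

9


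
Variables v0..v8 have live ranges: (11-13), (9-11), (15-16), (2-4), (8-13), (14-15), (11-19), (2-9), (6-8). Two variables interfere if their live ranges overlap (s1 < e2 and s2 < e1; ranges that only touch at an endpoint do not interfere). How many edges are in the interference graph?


Check all pairs for overlapping intervals.
Two intervals (s1,e1) and (s2,e2) overlap if s1 < e2 and s2 < e1.
v0 (11-13) vs v1..v8: overlaps v4, v6 -> 2
v1 (9-11) vs v2..v8: overlaps v4 -> 1
v2 (15-16) vs v3..v8: overlaps v6 -> 1
v3 (2-4) vs v4..v8: overlaps v7 -> 1
v4 (8-13) vs v5..v8: overlaps v6, v7 -> 2
v5 (14-15) vs v6..v8: overlaps v6 -> 1
v6 (11-19) vs v7..v8: overlaps none -> 0
v7 (2-9) vs v8: overlaps v8 -> 1
Total overlapping pairs = 2 + 1 + 1 + 1 + 2 + 1 + 0 + 1 = 9

9


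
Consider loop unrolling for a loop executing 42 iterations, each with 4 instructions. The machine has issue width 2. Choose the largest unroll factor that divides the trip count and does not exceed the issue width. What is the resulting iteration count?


Largest divisor of 42 <= 2 is 2
New iterations = 42 / 2 = 21

21


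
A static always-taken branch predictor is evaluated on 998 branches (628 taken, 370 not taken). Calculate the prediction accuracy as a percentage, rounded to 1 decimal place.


Predictor: always-taken
Correct predictions = 628
Accuracy = 628 / 998 * 100 = 62.9%

62.9


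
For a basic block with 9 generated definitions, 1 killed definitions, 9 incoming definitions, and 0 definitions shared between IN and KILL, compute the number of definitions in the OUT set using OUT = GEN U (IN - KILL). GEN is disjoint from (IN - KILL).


IN - KILL: 9 - 0 = 9 surviving definitions
OUT = GEN + surviving = 9 + 9 = 18

18


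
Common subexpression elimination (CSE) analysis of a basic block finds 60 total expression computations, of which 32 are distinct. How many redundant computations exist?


CSE count = total expressions - unique expressions
= 60 - 32 = 28

28


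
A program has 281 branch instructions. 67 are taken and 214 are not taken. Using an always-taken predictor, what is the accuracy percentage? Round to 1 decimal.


Predictor: always-taken
Correct predictions = 67
Accuracy = 67 / 281 * 100 = 23.8%

23.8


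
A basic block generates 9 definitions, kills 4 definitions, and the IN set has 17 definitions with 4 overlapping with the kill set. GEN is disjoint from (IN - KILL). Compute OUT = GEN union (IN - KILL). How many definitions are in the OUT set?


IN - KILL: 17 - 4 = 13 surviving definitions
OUT = GEN + surviving = 9 + 13 = 22

22


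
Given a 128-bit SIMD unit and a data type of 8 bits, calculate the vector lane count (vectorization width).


Width = SIMD bits / data type bits
= 128 / 8 = 16

16


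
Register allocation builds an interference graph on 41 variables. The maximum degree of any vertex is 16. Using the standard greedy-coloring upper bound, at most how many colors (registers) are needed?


Greedy coloring never needs more than (max_degree + 1) colors: when coloring a vertex, at most max_degree neighbors are already colored.
Upper bound = 16 + 1 = 17

17


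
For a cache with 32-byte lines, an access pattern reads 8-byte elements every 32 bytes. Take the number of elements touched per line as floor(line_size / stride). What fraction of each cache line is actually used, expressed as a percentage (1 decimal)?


Elements per cache line = floor(32 / 32) = 1
Bytes used = 1 * 8 = 8
Utilization = 8 / 32 * 100 = 25.0%

25.0


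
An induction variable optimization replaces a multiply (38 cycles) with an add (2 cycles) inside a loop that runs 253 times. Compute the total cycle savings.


Per-iteration saving = 38 - 2 = 36
Total saved = 253 * 36 = 9108

9108


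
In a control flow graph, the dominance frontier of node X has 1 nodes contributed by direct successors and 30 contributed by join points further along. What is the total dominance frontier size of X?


DF(X) = direct successor contributions + join point contributions
= 1 + 30 = 31

31


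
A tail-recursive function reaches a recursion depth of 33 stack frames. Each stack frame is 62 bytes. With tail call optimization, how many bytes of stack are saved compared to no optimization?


Without TCO: 33 * 62 = 2046 bytes
With TCO: reuse 1 frame = 62 bytes
Savings = 2046 - 62 = 1984

1984


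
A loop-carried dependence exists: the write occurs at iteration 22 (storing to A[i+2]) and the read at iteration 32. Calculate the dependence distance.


Distance = read iteration - write iteration
= 32 - 22 = 10

10


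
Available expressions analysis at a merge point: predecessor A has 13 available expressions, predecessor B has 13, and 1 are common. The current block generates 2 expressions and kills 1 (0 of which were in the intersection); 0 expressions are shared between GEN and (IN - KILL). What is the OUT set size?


IN = intersection of predecessors = 1
IN - KILL = 1 - 0 = 1
|OUT| = |GEN| + |IN - KILL| - |GEN ∩ (IN - KILL)| = 2 + 1 - 0 = 3

3


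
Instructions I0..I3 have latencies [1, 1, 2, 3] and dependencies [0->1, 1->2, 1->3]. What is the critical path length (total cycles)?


Compute longest path through dependency graph: dist(Ik) = max over predecessors of dist + latency(Ik).
dist(I0) = latency 1 = 1
dist(I1) = dist(I0) + 1 = 1 + 1 = 2
dist(I2) = dist(I1) + 2 = 2 + 2 = 4
dist(I3) = dist(I1) + 3 = 2 + 3 = 5
Critical path = max dist = 5

5


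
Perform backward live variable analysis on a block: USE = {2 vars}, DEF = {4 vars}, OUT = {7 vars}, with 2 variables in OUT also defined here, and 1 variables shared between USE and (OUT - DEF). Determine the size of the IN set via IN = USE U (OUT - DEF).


OUT - DEF: 7 - 2 = 5
|IN| = |USE| + |OUT - DEF| - |USE ∩ (OUT - DEF)| = 2 + 5 - 1 = 6

6


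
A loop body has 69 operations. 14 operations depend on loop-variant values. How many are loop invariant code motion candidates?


Invariant candidates = total - loop-dependent
= 69 - 14 = 55

55


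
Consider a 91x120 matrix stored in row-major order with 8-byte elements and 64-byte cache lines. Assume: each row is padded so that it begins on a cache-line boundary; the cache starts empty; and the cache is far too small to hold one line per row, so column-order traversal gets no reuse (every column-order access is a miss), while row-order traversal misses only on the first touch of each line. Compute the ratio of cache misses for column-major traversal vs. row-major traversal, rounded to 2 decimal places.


Each row occupies 120 * 8 = 960 bytes and starts on a line boundary, so it spans ceil(960 / 64) = 15 cache lines.
Row-major traversal misses (one per line touched): 91 * ceil(120 * 8 / 64) = 1365
Column-major traversal misses (no reuse, every access misses): 91 * 120 = 10920
Ratio = 10920 / 1365 = 8.0

8.0


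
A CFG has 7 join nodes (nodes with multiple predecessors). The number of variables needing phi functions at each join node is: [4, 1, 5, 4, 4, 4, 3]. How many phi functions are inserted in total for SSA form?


Total phi functions = sum of phi functions at each join node
= 4 + 1 + 5 + 4 + 4 + 4 + 3 = 25

25


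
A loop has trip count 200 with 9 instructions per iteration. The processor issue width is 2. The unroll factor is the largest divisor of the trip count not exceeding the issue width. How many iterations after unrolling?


Largest divisor of 200 <= 2 is 2
New iterations = 200 / 2 = 100

100


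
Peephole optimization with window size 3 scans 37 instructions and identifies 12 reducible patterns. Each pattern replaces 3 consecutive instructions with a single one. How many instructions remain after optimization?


Each match removes 2 instructions.
Total removed = 12 * 2 = 24
Remaining = 37 - 24 = 13

13


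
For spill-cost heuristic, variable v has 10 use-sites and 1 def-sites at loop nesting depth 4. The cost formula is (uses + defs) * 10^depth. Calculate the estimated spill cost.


uses + defs = 10 + 1 = 11
10^4 = 10000
Spill cost = 11 * 10000 = 110000

110000


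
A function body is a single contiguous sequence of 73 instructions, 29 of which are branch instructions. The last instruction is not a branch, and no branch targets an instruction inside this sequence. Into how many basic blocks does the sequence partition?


With no in-sequence branch targets, the leaders are the first instruction plus the instruction after each branch.
Number of basic blocks = branches + 1
= 29 + 1 = 30

30


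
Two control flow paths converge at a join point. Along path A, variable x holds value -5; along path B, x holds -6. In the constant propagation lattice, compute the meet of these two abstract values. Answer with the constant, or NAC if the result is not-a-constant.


Meet operation: if both paths give the same constant, result is that constant; if they differ, result is NAC (not-a-constant).
Path A: -5, Path B: -6 -> differ
Result: not-a-constant -> NAC

NAC
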